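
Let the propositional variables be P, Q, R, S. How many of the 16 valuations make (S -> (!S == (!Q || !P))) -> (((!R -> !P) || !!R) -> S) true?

10

Initial set: {((S -> (!S == (!Q || !P))) -> (((!R -> !P) || !!R) -> S))}.
((S -> (!S == (!Q || !P))) -> (((!R -> !P) || !!R) -> S)): β-rule — branch into !(S -> (!S == (!Q || !P)))  //  (((!R -> !P) || !!R) -> S).
  branch 1 (add !(S -> (!S == (!Q || !P)))):
    !(S -> (!S == (!Q || !P))): α-rule — add S, !(!S == (!Q || !P)).
    !(!S == (!Q || !P)): β-rule — branch into !S, !(!Q || !P)  //  !!S, (!Q || !P).
      branch 1.1 (add !S, !(!Q || !P)):
        × closes — contains both S and !S.
      branch 1.2 (add !!S, (!Q || !P)):
        (!Q || !P): β-rule — branch into !Q  //  !P.
          branch 1.2.1 (add !Q):
            ○ open, literals {Q=0, S=1}.
          branch 1.2.2 (add !P):
            ○ open, literals {P=0, S=1}.
  branch 2 (add (((!R -> !P) || !!R) -> S)):
    (((!R -> !P) || !!R) -> S): β-rule — branch into !((!R -> !P) || !!R)  //  S.
      branch 2.1 (add !((!R -> !P) || !!R)):
        !((!R -> !P) || !!R): α-rule — add !(!R -> !P), !!!R.
        !(!R -> !P): α-rule — add !R, !!P.
        !!!R: drop double negation, giving !R.
        ○ open, literals {P=1, R=0}.
      branch 2.2 (add S):
        ○ open, literals {S=1}.
1 branch closed, 4 open.
Each open branch fixes some atoms; the unmentioned ones are free. Counting distinct full assignments: branch {Q=0, S=1} (P, R) contributes 4 new; branch {P=0, S=1} (Q, R) contributes 2 new; branch {P=1, R=0} (Q, S) contributes 3 new; branch {S=1} (P, Q, R) contributes 1 new. Total: 10.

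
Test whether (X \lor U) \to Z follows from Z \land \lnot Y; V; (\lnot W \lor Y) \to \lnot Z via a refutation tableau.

Yes

Initial set: {(Z \land \lnot Y); V; ((\lnot W \lor Y) \to \lnot Z); \lnot ((X \lor U) \to Z)}.
(Z \land \lnot Y): α-rule — add Z, \lnot Y.
\lnot ((X \lor U) \to Z): α-rule — add (X \lor U), \lnot Z.
× closes — contains both Z and \lnot Z.
All 1 branch closes.
Every branch closed, so the premises entail the conclusion.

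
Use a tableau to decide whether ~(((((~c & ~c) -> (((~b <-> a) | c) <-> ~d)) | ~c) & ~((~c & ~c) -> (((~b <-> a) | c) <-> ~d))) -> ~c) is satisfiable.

Initial set: {~(((((~c & ~c) -> (((~b <-> a) | c) <-> ~d)) | ~c) & ~((~c & ~c) -> (((~b <-> a) | c) <-> ~d))) -> ~c)}.
~(((((~c & ~c) -> (((~b <-> a) | c) <-> ~d)) | ~c) & ~((~c & ~c) -> (((~b <-> a) | c) <-> ~d))) -> ~c): α-rule — add ((((~c & ~c) -> (((~b <-> a) | c) <-> ~d)) | ~c) & ~((~c & ~c) -> (((~b <-> a) | c) <-> ~d))), ~~c.
((((~c & ~c) -> (((~b <-> a) | c) <-> ~d)) | ~c) & ~((~c & ~c) -> (((~b <-> a) | c) <-> ~d))): α-rule — add (((~c & ~c) -> (((~b <-> a) | c) <-> ~d)) | ~c), ~((~c & ~c) -> (((~b <-> a) | c) <-> ~d)).
~((~c & ~c) -> (((~b <-> a) | c) <-> ~d)): α-rule — add (~c & ~c), ~(((~b <-> a) | c) <-> ~d).
(~c & ~c): α-rule — add ~c, ~c.
× closes — contains both c and ~c.
All 1 branch closes.
Every branch closed; the formula is unsatisfiable.

Unsatisfiable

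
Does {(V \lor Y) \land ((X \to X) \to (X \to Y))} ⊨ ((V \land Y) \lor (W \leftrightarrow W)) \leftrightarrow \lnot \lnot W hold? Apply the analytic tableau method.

Initial set: {((V \lor Y) \land ((X \to X) \to (X \to Y))); \lnot (((V \land Y) \lor (W \leftrightarrow W)) \leftrightarrow \lnot \lnot W)}.
((V \lor Y) \land ((X \to X) \to (X \to Y))): α-rule — add (V \lor Y), ((X \to X) \to (X \to Y)).
\lnot (((V \land Y) \lor (W \leftrightarrow W)) \leftrightarrow \lnot \lnot W): β-rule — branch into ((V \land Y) \lor (W \leftrightarrow W)), \lnot \lnot \lnot W  //  \lnot ((V \land Y) \lor (W \leftrightarrow W)), \lnot \lnot W.
  branch 1 (add ((V \land Y) \lor (W \leftrightarrow W)), \lnot \lnot \lnot W):
    \lnot \lnot \lnot W: drop double negation, giving \lnot W.
    (V \lor Y): β-rule — branch into V  //  Y.
      branch 1.1 (add V):
        ((X \to X) \to (X \to Y)): β-rule — branch into \lnot (X \to X)  //  (X \to Y).
          branch 1.1.1 (add \lnot (X \to X)):
            \lnot (X \to X): α-rule — add X, \lnot X.
            × closes — contains both X and \lnot X.
          branch 1.1.2 (add (X \to Y)):
            ((V \land Y) \lor (W \leftrightarrow W)): β-rule — branch into (V \land Y)  //  (W \leftrightarrow W).
              branch 1.1.2.1 (add (V \land Y)):
                (V \land Y): α-rule — add V, Y.
                (X \to Y): β-rule — branch into \lnot X  //  Y.
                  branch 1.1.2.1.1 (add \lnot X):
                    ○ open, literals {V=true, W=false, X=false, Y=true}.
                  branch 1.1.2.1.2 (add Y):
                    ○ open, literals {V=true, W=false, Y=true}.
              branch 1.1.2.2 (add (W \leftrightarrow W)):
                (X \to Y): β-rule — branch into \lnot X  //  Y.
                  branch 1.1.2.2.1 (add \lnot X):
                    (W \leftrightarrow W): β-rule — branch into W, W  //  \lnot W, \lnot W.
                      branch 1.1.2.2.1.1 (add W, W):
                        × closes — contains both W and \lnot W.
                      branch 1.1.2.2.1.2 (add \lnot W, \lnot W):
                        ○ open, literals {V=true, W=false, X=false}.
                  branch 1.1.2.2.2 (add Y):
                    (W \leftrightarrow W): β-rule — branch into W, W  //  \lnot W, \lnot W.
                      branch 1.1.2.2.2.1 (add W, W):
                        × closes — contains both W and \lnot W.
                      branch 1.1.2.2.2.2 (add \lnot W, \lnot W):
                        ○ open, literals {V=true, W=false, Y=true}.
      branch 1.2 (add Y):
        ((X \to X) \to (X \to Y)): β-rule — branch into \lnot (X \to X)  //  (X \to Y).
          branch 1.2.1 (add \lnot (X \to X)):
            \lnot (X \to X): α-rule — add X, \lnot X.
            × closes — contains both X and \lnot X.
          branch 1.2.2 (add (X \to Y)):
            ((V \land Y) \lor (W \leftrightarrow W)): β-rule — branch into (V \land Y)  //  (W \leftrightarrow W).
              branch 1.2.2.1 (add (V \land Y)):
                (V \land Y): α-rule — add V, Y.
                (X \to Y): β-rule — branch into \lnot X  //  Y.
                  branch 1.2.2.1.1 (add \lnot X):
                    ○ open, literals {V=true, W=false, X=false, Y=true}.
                  branch 1.2.2.1.2 (add Y):
                    ○ open, literals {V=true, W=false, Y=true}.
              branch 1.2.2.2 (add (W \leftrightarrow W)):
                (X \to Y): β-rule — branch into \lnot X  //  Y.
                  branch 1.2.2.2.1 (add \lnot X):
                    (W \leftrightarrow W): β-rule — branch into W, W  //  \lnot W, \lnot W.
                      branch 1.2.2.2.1.1 (add W, W):
                        × closes — contains both W and \lnot W.
                      branch 1.2.2.2.1.2 (add \lnot W, \lnot W):
                        ○ open, literals {W=false, X=false, Y=true}.
                  branch 1.2.2.2.2 (add Y):
                    (W \leftrightarrow W): β-rule — branch into W, W  //  \lnot W, \lnot W.
                      branch 1.2.2.2.2.1 (add W, W):
                        × closes — contains both W and \lnot W.
                      branch 1.2.2.2.2.2 (add \lnot W, \lnot W):
                        ○ open, literals {W=false, Y=true}.
  branch 2 (add \lnot ((V \land Y) \lor (W \leftrightarrow W)), \lnot \lnot W):
    \lnot ((V \land Y) \lor (W \leftrightarrow W)): α-rule — add \lnot (V \land Y), \lnot (W \leftrightarrow W).
    \lnot \lnot W: drop double negation, giving W.
    (V \lor Y): β-rule — branch into V  //  Y.
      branch 2.1 (add V):
        ((X \to X) \to (X \to Y)): β-rule — branch into \lnot (X \to X)  //  (X \to Y).
          branch 2.1.1 (add \lnot (X \to X)):
            \lnot (X \to X): α-rule — add X, \lnot X.
            × closes — contains both X and \lnot X.
          branch 2.1.2 (add (X \to Y)):
            \lnot (V \land Y): β-rule — branch into \lnot V  //  \lnot Y.
              branch 2.1.2.1 (add \lnot V):
                × closes — contains both V and \lnot V.
              branch 2.1.2.2 (add \lnot Y):
                \lnot (W \leftrightarrow W): β-rule — branch into W, \lnot W  //  \lnot W, W.
                  branch 2.1.2.2.1 (add W, \lnot W):
                    × closes — contains both W and \lnot W.
                  branch 2.1.2.2.2 (add \lnot W, W):
                    × closes — contains both W and \lnot W.
      branch 2.2 (add Y):
        ((X \to X) \to (X \to Y)): β-rule — branch into \lnot (X \to X)  //  (X \to Y).
          branch 2.2.1 (add \lnot (X \to X)):
            \lnot (X \to X): α-rule — add X, \lnot X.
            × closes — contains both X and \lnot X.
          branch 2.2.2 (add (X \to Y)):
            \lnot (V \land Y): β-rule — branch into \lnot V  //  \lnot Y.
              branch 2.2.2.1 (add \lnot V):
                \lnot (W \leftrightarrow W): β-rule — branch into W, \lnot W  //  \lnot W, W.
                  branch 2.2.2.1.1 (add W, \lnot W):
                    × closes — contains both W and \lnot W.
                  branch 2.2.2.1.2 (add \lnot W, W):
                    × closes — contains both W and \lnot W.
              branch 2.2.2.2 (add \lnot Y):
                × closes — contains both Y and \lnot Y.
14 branches closed, 8 open.
An open branch gives a countermodel: V=true, W=false, X=false, Y=true (unmentioned atoms arbitrary); the premises hold there but the conclusion fails.

No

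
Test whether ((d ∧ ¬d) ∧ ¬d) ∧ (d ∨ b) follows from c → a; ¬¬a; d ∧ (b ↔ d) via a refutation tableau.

Initial set: {(c → a); ¬¬a; (d ∧ (b ↔ d)); ¬(((d ∧ ¬d) ∧ ¬d) ∧ (d ∨ b))}.
¬¬a: drop double negation, giving a.
(d ∧ (b ↔ d)): α-rule — add d, (b ↔ d).
(c → a): β-rule — branch into ¬c  //  a.
  branch 1 (add ¬c):
    ¬(((d ∧ ¬d) ∧ ¬d) ∧ (d ∨ b)): β-rule — branch into ¬((d ∧ ¬d) ∧ ¬d)  //  ¬(d ∨ b).
      branch 1.1 (add ¬((d ∧ ¬d) ∧ ¬d)):
        (b ↔ d): β-rule — branch into b, d  //  ¬b, ¬d.
          branch 1.1.1 (add b, d):
            ¬((d ∧ ¬d) ∧ ¬d): β-rule — branch into ¬(d ∧ ¬d)  //  ¬¬d.
              branch 1.1.1.1 (add ¬(d ∧ ¬d)):
                ¬(d ∧ ¬d): β-rule — branch into ¬d  //  ¬¬d.
                  branch 1.1.1.1.1 (add ¬d):
                    × closes — contains both d and ¬d.
                  branch 1.1.1.1.2 (add ¬¬d):
                    ○ open, literals {a=1, b=1, c=0, d=1}.
              branch 1.1.1.2 (add ¬¬d):
                ○ open, literals {a=1, b=1, c=0, d=1}.
          branch 1.1.2 (add ¬b, ¬d):
            × closes — contains both d and ¬d.
      branch 1.2 (add ¬(d ∨ b)):
        ¬(d ∨ b): α-rule — add ¬d, ¬b.
        × closes — contains both d and ¬d.
  branch 2 (add a):
    ¬(((d ∧ ¬d) ∧ ¬d) ∧ (d ∨ b)): β-rule — branch into ¬((d ∧ ¬d) ∧ ¬d)  //  ¬(d ∨ b).
      branch 2.1 (add ¬((d ∧ ¬d) ∧ ¬d)):
        (b ↔ d): β-rule — branch into b, d  //  ¬b, ¬d.
          branch 2.1.1 (add b, d):
            ¬((d ∧ ¬d) ∧ ¬d): β-rule — branch into ¬(d ∧ ¬d)  //  ¬¬d.
              branch 2.1.1.1 (add ¬(d ∧ ¬d)):
                ¬(d ∧ ¬d): β-rule — branch into ¬d  //  ¬¬d.
                  branch 2.1.1.1.1 (add ¬d):
                    × closes — contains both d and ¬d.
                  branch 2.1.1.1.2 (add ¬¬d):
                    ○ open, literals {a=1, b=1, d=1}.
              branch 2.1.1.2 (add ¬¬d):
                ○ open, literals {a=1, b=1, d=1}.
          branch 2.1.2 (add ¬b, ¬d):
            × closes — contains both d and ¬d.
      branch 2.2 (add ¬(d ∨ b)):
        ¬(d ∨ b): α-rule — add ¬d, ¬b.
        × closes — contains both d and ¬d.
6 branches closed, 4 open.
An open branch gives a countermodel: a=1, b=1, c=0, d=1 (unmentioned atoms arbitrary); the premises hold there but the conclusion fails.

No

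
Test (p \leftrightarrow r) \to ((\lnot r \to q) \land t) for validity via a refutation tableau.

Not valid

Assume the negation and expand:
Initial set: {F ((p \leftrightarrow r) \to ((\lnot r \to q) \land t))}.
F ((p \leftrightarrow r) \to ((\lnot r \to q) \land t)): α-rule — add T (p \leftrightarrow r), F ((\lnot r \to q) \land t).
T (p \leftrightarrow r): β-rule — branch into T p, T r  //  F p, F r.
  branch 1 (add T p, T r):
    F ((\lnot r \to q) \land t): β-rule — branch into F (\lnot r \to q)  //  F t.
      branch 1.1 (add F (\lnot r \to q)):
        F (\lnot r \to q): α-rule — add T \lnot r, F q.
        × closes — contains both r and \lnot r.
      branch 1.2 (add F t):
        ○ open, literals {p=1, r=1, t=0}.
  branch 2 (add F p, F r):
    F ((\lnot r \to q) \land t): β-rule — branch into F (\lnot r \to q)  //  F t.
      branch 2.1 (add F (\lnot r \to q)):
        F (\lnot r \to q): α-rule — add T \lnot r, F q.
        ○ open, literals {p=0, q=0, r=0}.
      branch 2.2 (add F t):
        ○ open, literals {p=0, r=0, t=0}.
1 branch closed, 3 open.
An open branch gives a countermodel: p=1, r=1, t=0 (unmentioned atoms arbitrary); under it the original formula is false.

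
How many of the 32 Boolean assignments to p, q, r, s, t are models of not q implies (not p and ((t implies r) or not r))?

Initial set: {(not q implies (not p and ((t implies r) or not r)))}.
(not q implies (not p and ((t implies r) or not r))): β-rule — branch into not not q  //  (not p and ((t implies r) or not r)).
  branch 1 (add not not q):
    ○ open, literals {q=1}.
  branch 2 (add (not p and ((t implies r) or not r))):
    (not p and ((t implies r) or not r)): α-rule — add not p, ((t implies r) or not r).
    ((t implies r) or not r): β-rule — branch into (t implies r)  //  not r.
      branch 2.1 (add (t implies r)):
        (t implies r): β-rule — branch into not t  //  r.
          branch 2.1.1 (add not t):
            ○ open, literals {p=0, t=0}.
          branch 2.1.2 (add r):
            ○ open, literals {p=0, r=1}.
      branch 2.2 (add not r):
        ○ open, literals {p=0, r=0}.
0 branches closed, 4 open.
Each open branch fixes some atoms; the unmentioned ones are free. Counting distinct full assignments: branch {q=1} (p, r, s, t) contributes 16 new; branch {p=0, t=0} (q, r, s) contributes 4 new; branch {p=0, r=1} (q, s, t) contributes 2 new; branch {p=0, r=0} (q, s, t) contributes 2 new. Total: 24.

24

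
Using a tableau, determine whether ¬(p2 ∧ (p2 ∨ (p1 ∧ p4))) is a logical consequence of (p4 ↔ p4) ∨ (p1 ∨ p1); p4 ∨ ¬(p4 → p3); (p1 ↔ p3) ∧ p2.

Initial set: {((p4 ↔ p4) ∨ (p1 ∨ p1)); (p4 ∨ ¬(p4 → p3)); ((p1 ↔ p3) ∧ p2); ¬¬(p2 ∧ (p2 ∨ (p1 ∧ p4)))}.
((p1 ↔ p3) ∧ p2): α-rule — add (p1 ↔ p3), p2.
¬¬(p2 ∧ (p2 ∨ (p1 ∧ p4))): α-rule — add p2, (p2 ∨ (p1 ∧ p4)).
((p4 ↔ p4) ∨ (p1 ∨ p1)): β-rule — branch into (p4 ↔ p4)  //  (p1 ∨ p1).
  branch 1 (add (p4 ↔ p4)):
    (p4 ∨ ¬(p4 → p3)): β-rule — branch into p4  //  ¬(p4 → p3).
      branch 1.1 (add p4):
        (p1 ↔ p3): β-rule — branch into p1, p3  //  ¬p1, ¬p3.
          branch 1.1.1 (add p1, p3):
            (p2 ∨ (p1 ∧ p4)): β-rule — branch into p2  //  (p1 ∧ p4).
              branch 1.1.1.1 (add p2):
                (p4 ↔ p4): β-rule — branch into p4, p4  //  ¬p4, ¬p4.
                  branch 1.1.1.1.1 (add p4, p4):
                    ○ open, literals {p1=true, p2=true, p3=true, p4=true}.
                  branch 1.1.1.1.2 (add ¬p4, ¬p4):
                    × closes — contains both p4 and ¬p4.
              branch 1.1.1.2 (add (p1 ∧ p4)):
                (p1 ∧ p4): α-rule — add p1, p4.
                (p4 ↔ p4): β-rule — branch into p4, p4  //  ¬p4, ¬p4.
                  branch 1.1.1.2.1 (add p4, p4):
                    ○ open, literals {p1=true, p2=true, p3=true, p4=true}.
                  branch 1.1.1.2.2 (add ¬p4, ¬p4):
                    × closes — contains both p4 and ¬p4.
          branch 1.1.2 (add ¬p1, ¬p3):
            (p2 ∨ (p1 ∧ p4)): β-rule — branch into p2  //  (p1 ∧ p4).
              branch 1.1.2.1 (add p2):
                (p4 ↔ p4): β-rule — branch into p4, p4  //  ¬p4, ¬p4.
                  branch 1.1.2.1.1 (add p4, p4):
                    ○ open, literals {p1=false, p2=true, p3=false, p4=true}.
                  branch 1.1.2.1.2 (add ¬p4, ¬p4):
                    × closes — contains both p4 and ¬p4.
              branch 1.1.2.2 (add (p1 ∧ p4)):
                (p1 ∧ p4): α-rule — add p1, p4.
                × closes — contains both p1 and ¬p1.
      branch 1.2 (add ¬(p4 → p3)):
        ¬(p4 → p3): α-rule — add p4, ¬p3.
        (p1 ↔ p3): β-rule — branch into p1, p3  //  ¬p1, ¬p3.
          branch 1.2.1 (add p1, p3):
            × closes — contains both p3 and ¬p3.
          branch 1.2.2 (add ¬p1, ¬p3):
            (p2 ∨ (p1 ∧ p4)): β-rule — branch into p2  //  (p1 ∧ p4).
              branch 1.2.2.1 (add p2):
                (p4 ↔ p4): β-rule — branch into p4, p4  //  ¬p4, ¬p4.
                  branch 1.2.2.1.1 (add p4, p4):
                    ○ open, literals {p1=false, p2=true, p3=false, p4=true}.
                  branch 1.2.2.1.2 (add ¬p4, ¬p4):
                    × closes — contains both p4 and ¬p4.
              branch 1.2.2.2 (add (p1 ∧ p4)):
                (p1 ∧ p4): α-rule — add p1, p4.
                × closes — contains both p1 and ¬p1.
  branch 2 (add (p1 ∨ p1)):
    (p4 ∨ ¬(p4 → p3)): β-rule — branch into p4  //  ¬(p4 → p3).
      branch 2.1 (add p4):
        (p1 ↔ p3): β-rule — branch into p1, p3  //  ¬p1, ¬p3.
          branch 2.1.1 (add p1, p3):
            (p2 ∨ (p1 ∧ p4)): β-rule — branch into p2  //  (p1 ∧ p4).
              branch 2.1.1.1 (add p2):
                (p1 ∨ p1): β-rule — branch into p1  //  p1.
                  branch 2.1.1.1.1 (add p1):
                    ○ open, literals {p1=true, p2=true, p3=true, p4=true}.
                  branch 2.1.1.1.2 (add p1):
                    ○ open, literals {p1=true, p2=true, p3=true, p4=true}.
              branch 2.1.1.2 (add (p1 ∧ p4)):
                (p1 ∧ p4): α-rule — add p1, p4.
                (p1 ∨ p1): β-rule — branch into p1  //  p1.
                  branch 2.1.1.2.1 (add p1):
                    ○ open, literals {p1=true, p2=true, p3=true, p4=true}.
                  branch 2.1.1.2.2 (add p1):
                    ○ open, literals {p1=true, p2=true, p3=true, p4=true}.
          branch 2.1.2 (add ¬p1, ¬p3):
            (p2 ∨ (p1 ∧ p4)): β-rule — branch into p2  //  (p1 ∧ p4).
              branch 2.1.2.1 (add p2):
                (p1 ∨ p1): β-rule — branch into p1  //  p1.
                  branch 2.1.2.1.1 (add p1):
                    × closes — contains both p1 and ¬p1.
                  branch 2.1.2.1.2 (add p1):
                    × closes — contains both p1 and ¬p1.
              branch 2.1.2.2 (add (p1 ∧ p4)):
                (p1 ∧ p4): α-rule — add p1, p4.
                × closes — contains both p1 and ¬p1.
      branch 2.2 (add ¬(p4 → p3)):
        ¬(p4 → p3): α-rule — add p4, ¬p3.
        (p1 ↔ p3): β-rule — branch into p1, p3  //  ¬p1, ¬p3.
          branch 2.2.1 (add p1, p3):
            × closes — contains both p3 and ¬p3.
          branch 2.2.2 (add ¬p1, ¬p3):
            (p2 ∨ (p1 ∧ p4)): β-rule — branch into p2  //  (p1 ∧ p4).
              branch 2.2.2.1 (add p2):
                (p1 ∨ p1): β-rule — branch into p1  //  p1.
                  branch 2.2.2.1.1 (add p1):
                    × closes — contains both p1 and ¬p1.
                  branch 2.2.2.1.2 (add p1):
                    × closes — contains both p1 and ¬p1.
              branch 2.2.2.2 (add (p1 ∧ p4)):
                (p1 ∧ p4): α-rule — add p1, p4.
                × closes — contains both p1 and ¬p1.
14 branches closed, 8 open.
An open branch gives a countermodel: p1=true, p2=true, p3=true, p4=true (unmentioned atoms arbitrary); the premises hold there but the conclusion fails.

No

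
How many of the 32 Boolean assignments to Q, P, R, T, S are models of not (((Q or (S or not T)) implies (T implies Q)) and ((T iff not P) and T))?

Initial set: {not (((Q or (S or not T)) implies (T implies Q)) and ((T iff not P) and T))}.
not (((Q or (S or not T)) implies (T implies Q)) and ((T iff not P) and T)): β-rule — branch into not ((Q or (S or not T)) implies (T implies Q))  //  not ((T iff not P) and T).
  branch 1 (add not ((Q or (S or not T)) implies (T implies Q))):
    not ((Q or (S or not T)) implies (T implies Q)): α-rule — add (Q or (S or not T)), not (T implies Q).
    not (T implies Q): α-rule — add T, not Q.
    (Q or (S or not T)): β-rule — branch into Q  //  (S or not T).
      branch 1.1 (add Q):
        × closes — contains both Q and not Q.
      branch 1.2 (add (S or not T)):
        (S or not T): β-rule — branch into S  //  not T.
          branch 1.2.1 (add S):
            ○ open, literals {Q=false, S=true, T=true}.
          branch 1.2.2 (add not T):
            × closes — contains both T and not T.
  branch 2 (add not ((T iff not P) and T)):
    not ((T iff not P) and T): β-rule — branch into not (T iff not P)  //  not T.
      branch 2.1 (add not (T iff not P)):
        not (T iff not P): β-rule — branch into T, not not P  //  not T, not P.
          branch 2.1.1 (add T, not not P):
            ○ open, literals {P=true, T=true}.
          branch 2.1.2 (add not T, not P):
            ○ open, literals {P=false, T=false}.
      branch 2.2 (add not T):
        ○ open, literals {T=false}.
2 branches closed, 4 open.
Each open branch fixes some atoms; the unmentioned ones are free. Counting distinct full assignments: branch {Q=false, S=true, T=true} (P, R) contributes 4 new; branch {P=true, T=true} (Q, R, S) contributes 6 new; branch {P=false, T=false} (Q, R, S) contributes 8 new; branch {T=false} (Q, P, R, S) contributes 8 new. Total: 26.

26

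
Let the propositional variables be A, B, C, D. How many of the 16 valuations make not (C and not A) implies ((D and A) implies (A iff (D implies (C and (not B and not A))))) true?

12

Initial set: {(not (C and not A) implies ((D and A) implies (A iff (D implies (C and (not B and not A))))))}.
(not (C and not A) implies ((D and A) implies (A iff (D implies (C and (not B and not A)))))): β-rule — branch into not not (C and not A)  //  ((D and A) implies (A iff (D implies (C and (not B and not A))))).
  branch 1 (add not not (C and not A)):
    not not (C and not A): α-rule — add C, not A.
    ○ open, literals {A=0, C=1}.
  branch 2 (add ((D and A) implies (A iff (D implies (C and (not B and not A)))))):
    ((D and A) implies (A iff (D implies (C and (not B and not A))))): β-rule — branch into not (D and A)  //  (A iff (D implies (C and (not B and not A)))).
      branch 2.1 (add not (D and A)):
        not (D and A): β-rule — branch into not D  //  not A.
          branch 2.1.1 (add not D):
            ○ open, literals {D=0}.
          branch 2.1.2 (add not A):
            ○ open, literals {A=0}.
      branch 2.2 (add (A iff (D implies (C and (not B and not A))))):
        (A iff (D implies (C and (not B and not A)))): β-rule — branch into A, (D implies (C and (not B and not A)))  //  not A, not (D implies (C and (not B and not A))).
          branch 2.2.1 (add A, (D implies (C and (not B and not A)))):
            (D implies (C and (not B and not A))): β-rule — branch into not D  //  (C and (not B and not A)).
              branch 2.2.1.1 (add not D):
                ○ open, literals {A=1, D=0}.
              branch 2.2.1.2 (add (C and (not B and not A))):
                (C and (not B and not A)): α-rule — add C, (not B and not A).
                (not B and not A): α-rule — add not B, not A.
                × closes — contains both A and not A.
          branch 2.2.2 (add not A, not (D implies (C and (not B and not A)))):
            not (D implies (C and (not B and not A))): α-rule — add D, not (C and (not B and not A)).
            not (C and (not B and not A)): β-rule — branch into not C  //  not (not B and not A).
              branch 2.2.2.1 (add not C):
                ○ open, literals {A=0, C=0, D=1}.
              branch 2.2.2.2 (add not (not B and not A)):
                not (not B and not A): β-rule — branch into not not B  //  not not A.
                  branch 2.2.2.2.1 (add not not B):
                    ○ open, literals {A=0, B=1, D=1}.
                  branch 2.2.2.2.2 (add not not A):
                    × closes — contains both A and not A.
2 branches closed, 6 open.
Each open branch fixes some atoms; the unmentioned ones are free. Counting distinct full assignments: branch {A=0, C=1} (B, D) contributes 4 new; branch {D=0} (A, B, C) contributes 6 new; branch {A=0} (B, C, D) contributes 2 new; branch {A=1, D=0} (B, C) contributes 0 new; branch {A=0, C=0, D=1} (B) contributes 0 new; branch {A=0, B=1, D=1} (C) contributes 0 new. Total: 12.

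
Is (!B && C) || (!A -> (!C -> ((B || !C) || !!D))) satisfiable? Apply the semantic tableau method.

Satisfiable

Initial set: {T ((!B && C) || (!A -> (!C -> ((B || !C) || !!D))))}.
T ((!B && C) || (!A -> (!C -> ((B || !C) || !!D)))): β-rule — branch into T (!B && C)  //  T (!A -> (!C -> ((B || !C) || !!D))).
  branch 1 (add T (!B && C)):
    T (!B && C): α-rule — add T !B, T C.
    ○ open, literals {B=0, C=1}.
  branch 2 (add T (!A -> (!C -> ((B || !C) || !!D)))):
    T (!A -> (!C -> ((B || !C) || !!D))): β-rule — branch into F !A  //  T (!C -> ((B || !C) || !!D)).
      branch 2.1 (add F !A):
        ○ open, literals {A=1}.
      branch 2.2 (add T (!C -> ((B || !C) || !!D))):
        T (!C -> ((B || !C) || !!D)): β-rule — branch into F !C  //  T ((B || !C) || !!D).
          branch 2.2.1 (add F !C):
            ○ open, literals {C=1}.
          branch 2.2.2 (add T ((B || !C) || !!D)):
            T ((B || !C) || !!D): β-rule — branch into T (B || !C)  //  T !!D.
              branch 2.2.2.1 (add T (B || !C)):
                T (B || !C): β-rule — branch into T B  //  T !C.
                  branch 2.2.2.1.1 (add T B):
                    ○ open, literals {B=1}.
                  branch 2.2.2.1.2 (add T !C):
                    ○ open, literals {C=0}.
              branch 2.2.2.2 (add T !!D):
                T !!D: drop double negation, giving T D.
                ○ open, literals {D=1}.
0 branches closed, 6 open.
An open branch gives a satisfying assignment: B=0, C=1.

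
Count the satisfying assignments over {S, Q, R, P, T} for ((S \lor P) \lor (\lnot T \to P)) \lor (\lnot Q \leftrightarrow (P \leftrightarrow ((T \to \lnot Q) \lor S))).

Initial set: {(((S \lor P) \lor (\lnot T \to P)) \lor (\lnot Q \leftrightarrow (P \leftrightarrow ((T \to \lnot Q) \lor S))))}.
(((S \lor P) \lor (\lnot T \to P)) \lor (\lnot Q \leftrightarrow (P \leftrightarrow ((T \to \lnot Q) \lor S)))): β-rule — branch into ((S \lor P) \lor (\lnot T \to P))  //  (\lnot Q \leftrightarrow (P \leftrightarrow ((T \to \lnot Q) \lor S))).
  branch 1 (add ((S \lor P) \lor (\lnot T \to P))):
    ((S \lor P) \lor (\lnot T \to P)): β-rule — branch into (S \lor P)  //  (\lnot T \to P).
      branch 1.1 (add (S \lor P)):
        (S \lor P): β-rule — branch into S  //  P.
          branch 1.1.1 (add S):
            ○ open, literals {S=true}.
          branch 1.1.2 (add P):
            ○ open, literals {P=true}.
      branch 1.2 (add (\lnot T \to P)):
        (\lnot T \to P): β-rule — branch into \lnot \lnot T  //  P.
          branch 1.2.1 (add \lnot \lnot T):
            ○ open, literals {T=true}.
          branch 1.2.2 (add P):
            ○ open, literals {P=true}.
  branch 2 (add (\lnot Q \leftrightarrow (P \leftrightarrow ((T \to \lnot Q) \lor S)))):
    (\lnot Q \leftrightarrow (P \leftrightarrow ((T \to \lnot Q) \lor S))): β-rule — branch into \lnot Q, (P \leftrightarrow ((T \to \lnot Q) \lor S))  //  \lnot \lnot Q, \lnot (P \leftrightarrow ((T \to \lnot Q) \lor S)).
      branch 2.1 (add \lnot Q, (P \leftrightarrow ((T \to \lnot Q) \lor S))):
        (P \leftrightarrow ((T \to \lnot Q) \lor S)): β-rule — branch into P, ((T \to \lnot Q) \lor S)  //  \lnot P, \lnot ((T \to \lnot Q) \lor S).
          branch 2.1.1 (add P, ((T \to \lnot Q) \lor S)):
            ((T \to \lnot Q) \lor S): β-rule — branch into (T \to \lnot Q)  //  S.
              branch 2.1.1.1 (add (T \to \lnot Q)):
                (T \to \lnot Q): β-rule — branch into \lnot T  //  \lnot Q.
                  branch 2.1.1.1.1 (add \lnot T):
                    ○ open, literals {P=true, Q=false, T=false}.
                  branch 2.1.1.1.2 (add \lnot Q):
                    ○ open, literals {P=true, Q=false}.
              branch 2.1.1.2 (add S):
                ○ open, literals {P=true, Q=false, S=true}.
          branch 2.1.2 (add \lnot P, \lnot ((T \to \lnot Q) \lor S)):
            \lnot ((T \to \lnot Q) \lor S): α-rule — add \lnot (T \to \lnot Q), \lnot S.
            \lnot (T \to \lnot Q): α-rule — add T, \lnot \lnot Q.
            × closes — contains both Q and \lnot Q.
      branch 2.2 (add \lnot \lnot Q, \lnot (P \leftrightarrow ((T \to \lnot Q) \lor S))):
        \lnot (P \leftrightarrow ((T \to \lnot Q) \lor S)): β-rule — branch into P, \lnot ((T \to \lnot Q) \lor S)  //  \lnot P, ((T \to \lnot Q) \lor S).
          branch 2.2.1 (add P, \lnot ((T \to \lnot Q) \lor S)):
            \lnot ((T \to \lnot Q) \lor S): α-rule — add \lnot (T \to \lnot Q), \lnot S.
            \lnot (T \to \lnot Q): α-rule — add T, \lnot \lnot Q.
            ○ open, literals {P=true, Q=true, S=false, T=true}.
          branch 2.2.2 (add \lnot P, ((T \to \lnot Q) \lor S)):
            ((T \to \lnot Q) \lor S): β-rule — branch into (T \to \lnot Q)  //  S.
              branch 2.2.2.1 (add (T \to \lnot Q)):
                (T \to \lnot Q): β-rule — branch into \lnot T  //  \lnot Q.
                  branch 2.2.2.1.1 (add \lnot T):
                    ○ open, literals {P=false, Q=true, T=false}.
                  branch 2.2.2.1.2 (add \lnot Q):
                    × closes — contains both Q and \lnot Q.
              branch 2.2.2.2 (add S):
                ○ open, literals {P=false, Q=true, S=true}.
2 branches closed, 10 open.
Each open branch fixes some atoms; the unmentioned ones are free. Counting distinct full assignments: branch {S=true} (Q, R, P, T) contributes 16 new; branch {P=true} (S, Q, R, T) contributes 8 new; branch {T=true} (S, Q, R, P) contributes 4 new; branch {P=true} (S, Q, R, T) contributes 0 new; branch {P=true, Q=false, T=false} (S, R) contributes 0 new; branch {P=true, Q=false} (S, R, T) contributes 0 new; branch {P=true, Q=false, S=true} (R, T) contributes 0 new; branch {P=true, Q=true, S=false, T=true} (R) contributes 0 new; branch {P=false, Q=true, T=false} (S, R) contributes 2 new; branch {P=false, Q=true, S=true} (R, T) contributes 0 new. Total: 30.

30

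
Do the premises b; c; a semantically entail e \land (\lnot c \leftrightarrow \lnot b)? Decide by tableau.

Initial set: {b; c; a; \lnot (e \land (\lnot c \leftrightarrow \lnot b))}.
\lnot (e \land (\lnot c \leftrightarrow \lnot b)): β-rule — branch into \lnot e  //  \lnot (\lnot c \leftrightarrow \lnot b).
  branch 1 (add \lnot e):
    ○ open, literals {a=true, b=true, c=true, e=false}.
  branch 2 (add \lnot (\lnot c \leftrightarrow \lnot b)):
    \lnot (\lnot c \leftrightarrow \lnot b): β-rule — branch into \lnot c, \lnot \lnot b  //  \lnot \lnot c, \lnot b.
      branch 2.1 (add \lnot c, \lnot \lnot b):
        × closes — contains both c and \lnot c.
      branch 2.2 (add \lnot \lnot c, \lnot b):
        × closes — contains both b and \lnot b.
2 branches closed, 1 open.
An open branch gives a countermodel: a=true, b=true, c=true, e=false (unmentioned atoms arbitrary); the premises hold there but the conclusion fails.

No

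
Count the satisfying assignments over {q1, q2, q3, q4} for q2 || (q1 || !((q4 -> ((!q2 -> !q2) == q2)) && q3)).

Initial set: {(q2 || (q1 || !((q4 -> ((!q2 -> !q2) == q2)) && q3)))}.
(q2 || (q1 || !((q4 -> ((!q2 -> !q2) == q2)) && q3))): β-rule — branch into q2  //  (q1 || !((q4 -> ((!q2 -> !q2) == q2)) && q3)).
  branch 1 (add q2):
    ○ open, literals {q2=1}.
  branch 2 (add (q1 || !((q4 -> ((!q2 -> !q2) == q2)) && q3))):
    (q1 || !((q4 -> ((!q2 -> !q2) == q2)) && q3)): β-rule — branch into q1  //  !((q4 -> ((!q2 -> !q2) == q2)) && q3).
      branch 2.1 (add q1):
        ○ open, literals {q1=1}.
      branch 2.2 (add !((q4 -> ((!q2 -> !q2) == q2)) && q3)):
        !((q4 -> ((!q2 -> !q2) == q2)) && q3): β-rule — branch into !(q4 -> ((!q2 -> !q2) == q2))  //  !q3.
          branch 2.2.1 (add !(q4 -> ((!q2 -> !q2) == q2))):
            !(q4 -> ((!q2 -> !q2) == q2)): α-rule — add q4, !((!q2 -> !q2) == q2).
            !((!q2 -> !q2) == q2): β-rule — branch into (!q2 -> !q2), !q2  //  !(!q2 -> !q2), q2.
              branch 2.2.1.1 (add (!q2 -> !q2), !q2):
                (!q2 -> !q2): β-rule — branch into !!q2  //  !q2.
                  branch 2.2.1.1.1 (add !!q2):
                    × closes — contains both q2 and !q2.
                  branch 2.2.1.1.2 (add !q2):
                    ○ open, literals {q2=0, q4=1}.
              branch 2.2.1.2 (add !(!q2 -> !q2), q2):
                !(!q2 -> !q2): α-rule — add !q2, !!q2.
                × closes — contains both q2 and !q2.
          branch 2.2.2 (add !q3):
            ○ open, literals {q3=0}.
2 branches closed, 4 open.
Each open branch fixes some atoms; the unmentioned ones are free. Counting distinct full assignments: branch {q2=1} (q1, q3, q4) contributes 8 new; branch {q1=1} (q2, q3, q4) contributes 4 new; branch {q2=0, q4=1} (q1, q3) contributes 2 new; branch {q3=0} (q1, q2, q4) contributes 1 new. Total: 15.

15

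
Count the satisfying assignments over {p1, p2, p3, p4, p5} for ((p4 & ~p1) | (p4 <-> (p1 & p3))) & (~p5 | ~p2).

18

Initial set: {(((p4 & ~p1) | (p4 <-> (p1 & p3))) & (~p5 | ~p2))}.
(((p4 & ~p1) | (p4 <-> (p1 & p3))) & (~p5 | ~p2)): α-rule — add ((p4 & ~p1) | (p4 <-> (p1 & p3))), (~p5 | ~p2).
((p4 & ~p1) | (p4 <-> (p1 & p3))): β-rule — branch into (p4 & ~p1)  //  (p4 <-> (p1 & p3)).
  branch 1 (add (p4 & ~p1)):
    (p4 & ~p1): α-rule — add p4, ~p1.
    (~p5 | ~p2): β-rule — branch into ~p5  //  ~p2.
      branch 1.1 (add ~p5):
        ○ open, literals {p1=F, p4=T, p5=F}.
      branch 1.2 (add ~p2):
        ○ open, literals {p1=F, p2=F, p4=T}.
  branch 2 (add (p4 <-> (p1 & p3))):
    (~p5 | ~p2): β-rule — branch into ~p5  //  ~p2.
      branch 2.1 (add ~p5):
        (p4 <-> (p1 & p3)): β-rule — branch into p4, (p1 & p3)  //  ~p4, ~(p1 & p3).
          branch 2.1.1 (add p4, (p1 & p3)):
            (p1 & p3): α-rule — add p1, p3.
            ○ open, literals {p1=T, p3=T, p4=T, p5=F}.
          branch 2.1.2 (add ~p4, ~(p1 & p3)):
            ~(p1 & p3): β-rule — branch into ~p1  //  ~p3.
              branch 2.1.2.1 (add ~p1):
                ○ open, literals {p1=F, p4=F, p5=F}.
              branch 2.1.2.2 (add ~p3):
                ○ open, literals {p3=F, p4=F, p5=F}.
      branch 2.2 (add ~p2):
        (p4 <-> (p1 & p3)): β-rule — branch into p4, (p1 & p3)  //  ~p4, ~(p1 & p3).
          branch 2.2.1 (add p4, (p1 & p3)):
            (p1 & p3): α-rule — add p1, p3.
            ○ open, literals {p1=T, p2=F, p3=T, p4=T}.
          branch 2.2.2 (add ~p4, ~(p1 & p3)):
            ~(p1 & p3): β-rule — branch into ~p1  //  ~p3.
              branch 2.2.2.1 (add ~p1):
                ○ open, literals {p1=F, p2=F, p4=F}.
              branch 2.2.2.2 (add ~p3):
                ○ open, literals {p2=F, p3=F, p4=F}.
0 branches closed, 8 open.
Each open branch fixes some atoms; the unmentioned ones are free. Counting distinct full assignments: branch {p1=F, p4=T, p5=F} (p2, p3) contributes 4 new; branch {p1=F, p2=F, p4=T} (p3, p5) contributes 2 new; branch {p1=T, p3=T, p4=T, p5=F} (p2) contributes 2 new; branch {p1=F, p4=F, p5=F} (p2, p3) contributes 4 new; branch {p3=F, p4=F, p5=F} (p1, p2) contributes 2 new; branch {p1=T, p2=F, p3=T, p4=T} (p5) contributes 1 new; branch {p1=F, p2=F, p4=F} (p3, p5) contributes 2 new; branch {p2=F, p3=F, p4=F} (p1, p5) contributes 1 new. Total: 18.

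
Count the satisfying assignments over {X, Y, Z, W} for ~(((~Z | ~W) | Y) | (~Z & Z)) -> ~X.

Initial set: {(~(((~Z | ~W) | Y) | (~Z & Z)) -> ~X)}.
(~(((~Z | ~W) | Y) | (~Z & Z)) -> ~X): β-rule — branch into ~~(((~Z | ~W) | Y) | (~Z & Z))  //  ~X.
  branch 1 (add ~~(((~Z | ~W) | Y) | (~Z & Z))):
    ~~(((~Z | ~W) | Y) | (~Z & Z)): β-rule — branch into ((~Z | ~W) | Y)  //  (~Z & Z).
      branch 1.1 (add ((~Z | ~W) | Y)):
        ((~Z | ~W) | Y): β-rule — branch into (~Z | ~W)  //  Y.
          branch 1.1.1 (add (~Z | ~W)):
            (~Z | ~W): β-rule — branch into ~Z  //  ~W.
              branch 1.1.1.1 (add ~Z):
                ○ open, literals {Z=0}.
              branch 1.1.1.2 (add ~W):
                ○ open, literals {W=0}.
          branch 1.1.2 (add Y):
            ○ open, literals {Y=1}.
      branch 1.2 (add (~Z & Z)):
        (~Z & Z): α-rule — add ~Z, Z.
        × closes — contains both Z and ~Z.
  branch 2 (add ~X):
    ○ open, literals {X=0}.
1 branch closed, 4 open.
Each open branch fixes some atoms; the unmentioned ones are free. Counting distinct full assignments: branch {Z=0} (X, Y, W) contributes 8 new; branch {W=0} (X, Y, Z) contributes 4 new; branch {Y=1} (X, Z, W) contributes 2 new; branch {X=0} (Y, Z, W) contributes 1 new. Total: 15.

15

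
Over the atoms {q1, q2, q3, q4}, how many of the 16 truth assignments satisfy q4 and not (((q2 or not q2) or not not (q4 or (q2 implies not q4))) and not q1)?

Initial set: {(q4 and not (((q2 or not q2) or not not (q4 or (q2 implies not q4))) and not q1))}.
(q4 and not (((q2 or not q2) or not not (q4 or (q2 implies not q4))) and not q1)): α-rule — add q4, not (((q2 or not q2) or not not (q4 or (q2 implies not q4))) and not q1).
not (((q2 or not q2) or not not (q4 or (q2 implies not q4))) and not q1): β-rule — branch into not ((q2 or not q2) or not not (q4 or (q2 implies not q4)))  //  not not q1.
  branch 1 (add not ((q2 or not q2) or not not (q4 or (q2 implies not q4)))):
    not ((q2 or not q2) or not not (q4 or (q2 implies not q4))): α-rule — add not (q2 or not q2), not not not (q4 or (q2 implies not q4)).
    not (q2 or not q2): α-rule — add not q2, not not q2.
    × closes — contains both q2 and not q2.
  branch 2 (add not not q1):
    ○ open, literals {q1=1, q4=1}.
1 branch closed, 1 open.
Each open branch fixes some atoms; the unmentioned ones are free. Counting distinct full assignments: branch {q1=1, q4=1} (q2, q3) contributes 4 new. Total: 4.

4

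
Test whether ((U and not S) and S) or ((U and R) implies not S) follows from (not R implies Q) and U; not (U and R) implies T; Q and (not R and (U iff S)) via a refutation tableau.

Initial set: {((not R implies Q) and U); (not (U and R) implies T); (Q and (not R and (U iff S))); not (((U and not S) and S) or ((U and R) implies not S))}.
((not R implies Q) and U): α-rule — add (not R implies Q), U.
(Q and (not R and (U iff S))): α-rule — add Q, (not R and (U iff S)).
not (((U and not S) and S) or ((U and R) implies not S)): α-rule — add not ((U and not S) and S), not ((U and R) implies not S).
(not R and (U iff S)): α-rule — add not R, (U iff S).
not ((U and R) implies not S): α-rule — add (U and R), not not S.
(U and R): α-rule — add U, R.
× closes — contains both R and not R.
All 1 branch closes.
Every branch closed, so the premises entail the conclusion.

Yes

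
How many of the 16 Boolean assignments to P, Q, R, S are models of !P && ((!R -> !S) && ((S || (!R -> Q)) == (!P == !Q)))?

2

Initial set: {(!P && ((!R -> !S) && ((S || (!R -> Q)) == (!P == !Q))))}.
(!P && ((!R -> !S) && ((S || (!R -> Q)) == (!P == !Q)))): α-rule — add !P, ((!R -> !S) && ((S || (!R -> Q)) == (!P == !Q))).
((!R -> !S) && ((S || (!R -> Q)) == (!P == !Q))): α-rule — add (!R -> !S), ((S || (!R -> Q)) == (!P == !Q)).
(!R -> !S): β-rule — branch into !!R  //  !S.
  branch 1 (add !!R):
    ((S || (!R -> Q)) == (!P == !Q)): β-rule — branch into (S || (!R -> Q)), (!P == !Q)  //  !(S || (!R -> Q)), !(!P == !Q).
      branch 1.1 (add (S || (!R -> Q)), (!P == !Q)):
        (S || (!R -> Q)): β-rule — branch into S  //  (!R -> Q).
          branch 1.1.1 (add S):
            (!P == !Q): β-rule — branch into !P, !Q  //  !!P, !!Q.
              branch 1.1.1.1 (add !P, !Q):
                ○ open, literals {P=0, Q=0, R=1, S=1}.
              branch 1.1.1.2 (add !!P, !!Q):
                × closes — contains both P and !P.
          branch 1.1.2 (add (!R -> Q)):
            (!P == !Q): β-rule — branch into !P, !Q  //  !!P, !!Q.
              branch 1.1.2.1 (add !P, !Q):
                (!R -> Q): β-rule — branch into !!R  //  Q.
                  branch 1.1.2.1.1 (add !!R):
                    ○ open, literals {P=0, Q=0, R=1}.
                  branch 1.1.2.1.2 (add Q):
                    × closes — contains both Q and !Q.
              branch 1.1.2.2 (add !!P, !!Q):
                × closes — contains both P and !P.
      branch 1.2 (add !(S || (!R -> Q)), !(!P == !Q)):
        !(S || (!R -> Q)): α-rule — add !S, !(!R -> Q).
        !(!R -> Q): α-rule — add !R, !Q.
        × closes — contains both R and !R.
  branch 2 (add !S):
    ((S || (!R -> Q)) == (!P == !Q)): β-rule — branch into (S || (!R -> Q)), (!P == !Q)  //  !(S || (!R -> Q)), !(!P == !Q).
      branch 2.1 (add (S || (!R -> Q)), (!P == !Q)):
        (S || (!R -> Q)): β-rule — branch into S  //  (!R -> Q).
          branch 2.1.1 (add S):
            × closes — contains both S and !S.
          branch 2.1.2 (add (!R -> Q)):
            (!P == !Q): β-rule — branch into !P, !Q  //  !!P, !!Q.
              branch 2.1.2.1 (add !P, !Q):
                (!R -> Q): β-rule — branch into !!R  //  Q.
                  branch 2.1.2.1.1 (add !!R):
                    ○ open, literals {P=0, Q=0, R=1, S=0}.
                  branch 2.1.2.1.2 (add Q):
                    × closes — contains both Q and !Q.
              branch 2.1.2.2 (add !!P, !!Q):
                × closes — contains both P and !P.
      branch 2.2 (add !(S || (!R -> Q)), !(!P == !Q)):
        !(S || (!R -> Q)): α-rule — add !S, !(!R -> Q).
        !(!R -> Q): α-rule — add !R, !Q.
        !(!P == !Q): β-rule — branch into !P, !!Q  //  !!P, !Q.
          branch 2.2.1 (add !P, !!Q):
            × closes — contains both Q and !Q.
          branch 2.2.2 (add !!P, !Q):
            × closes — contains both P and !P.
9 branches closed, 3 open.
Each open branch fixes some atoms; the unmentioned ones are free. Counting distinct full assignments: branch {P=0, Q=0, R=1, S=1} (none free) contributes 1 new; branch {P=0, Q=0, R=1} (S) contributes 1 new; branch {P=0, Q=0, R=1, S=0} (none free) contributes 0 new. Total: 2.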